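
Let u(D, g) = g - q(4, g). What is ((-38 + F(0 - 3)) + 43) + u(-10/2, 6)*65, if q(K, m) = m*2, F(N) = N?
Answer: -388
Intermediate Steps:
q(K, m) = 2*m
u(D, g) = -g (u(D, g) = g - 2*g = -g)
((-38 + F(0 - 3)) + 43) + u(-10/2, 6)*65 = ((-38 + (0 - 3)) + 43) - 1*6*65 = ((-38 - 3) + 43) - 6*65 = (-41 + 43) - 390 = 2 - 390 = -388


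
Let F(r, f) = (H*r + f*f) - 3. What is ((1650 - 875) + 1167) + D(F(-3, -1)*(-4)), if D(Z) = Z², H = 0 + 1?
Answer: 2342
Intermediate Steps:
H = 1
F(r, f) = -3 + r + f² (F(r, f) = (1*r + f*f) - 3 = (r + f²) - 3 = -3 + r + f²)
((1650 - 875) + 1167) + D(F(-3, -1)*(-4)) = ((1650 - 875) + 1167) + ((-3 - 3 + (-1)²)*(-4))² = (775 + 1167) + ((-3 - 3 + 1)*(-4))² = 1942 + (-5*(-4))² = 1942 + 20² = 1942 + 400 = 2342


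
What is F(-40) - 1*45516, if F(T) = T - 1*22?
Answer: -45578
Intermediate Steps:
F(T) = -22 + T (F(T) = T - 22 = -22 + T)
F(-40) - 1*45516 = (-22 - 40) - 1*45516 = -62 - 45516 = -45578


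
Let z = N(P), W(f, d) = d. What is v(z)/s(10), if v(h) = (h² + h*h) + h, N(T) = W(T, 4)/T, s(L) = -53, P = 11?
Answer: -76/6413 ≈ -0.011851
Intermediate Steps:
N(T) = 4/T
z = 4/11 ≈ 0.36364
v(h) = h + 2*h² (v(h) = (h² + h²) + h = 2*h² + h = h + 2*h²)
v(z)/s(10) = (4*(1 + 2*(4/11))/11)/(-53) = (4*(1 + 8/11)/11)*(-1/53) = ((4/11)*(19/11))*(-1/53) = (76/121)*(-1/53) = -76/6413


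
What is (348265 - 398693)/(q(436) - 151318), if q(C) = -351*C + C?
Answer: 25214/151959 ≈ 0.16593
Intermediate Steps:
q(C) = -350*C
(348265 - 398693)/(q(436) - 151318) = (348265 - 398693)/(-350*436 - 151318) = -50428/(-152600 - 151318) = -50428/(-303918) = -50428*(-1/303918) = 25214/151959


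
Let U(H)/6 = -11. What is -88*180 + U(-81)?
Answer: -15906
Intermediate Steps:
U(H) = -66 (U(H) = 6*(-11) = -66)
-88*180 + U(-81) = -88*180 - 66 = -15840 - 66 = -15906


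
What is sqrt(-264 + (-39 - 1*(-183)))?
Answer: 2*I*sqrt(30) ≈ 10.954*I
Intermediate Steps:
sqrt(-264 + (-39 - 1*(-183))) = sqrt(-264 + (-39 + 183)) = sqrt(-264 + 144) = sqrt(-120) = 2*I*sqrt(30)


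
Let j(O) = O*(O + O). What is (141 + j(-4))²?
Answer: 29929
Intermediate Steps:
j(O) = 2*O² (j(O) = O*(2*O) = 2*O²)
(141 + j(-4))² = (141 + 2*(-4)²)² = (141 + 2*16)² = (141 + 32)² = 173² = 29929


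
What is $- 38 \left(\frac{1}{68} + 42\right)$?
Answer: $- \frac{54283}{34} \approx -1596.6$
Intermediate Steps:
$- 38 \left(\frac{1}{68} + 42\right) = \left(-38\right) \frac{2857}{68} = - \frac{54283}{34}$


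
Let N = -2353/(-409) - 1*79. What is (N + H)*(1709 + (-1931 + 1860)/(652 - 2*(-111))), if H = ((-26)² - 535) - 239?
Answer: -52305696900/178733 ≈ -2.9265e+5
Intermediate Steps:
H = -98 (H = (676 - 535) - 239 = 141 - 239 = -98)
N = -29958/409 (N = -2353*(-1/409) - 79 = 2353/409 - 79 = -29958/409 ≈ -73.247)
(N + H)*(1709 + (-1931 + 1860)/(652 - 2*(-111))) = (-29958/409 - 98)*(1709 + (-1931 + 1860)/(652 - 2*(-111))) = -70040*(1709 - 71/(652 + 222))/409 = -70040*(1709 - 71/874)/409 = -70040/409*1493595/874 = -52305696900/178733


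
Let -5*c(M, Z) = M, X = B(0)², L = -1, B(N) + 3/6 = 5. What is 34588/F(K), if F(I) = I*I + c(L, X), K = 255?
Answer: 86470/162563 ≈ 0.53192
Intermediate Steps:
B(N) = 9/2 (B(N) = -½ + 5 = 9/2)
X = 81/4 (X = (9/2)² = 81/4 ≈ 20.250)
c(M, Z) = -M/5
F(I) = ⅕ + I² (F(I) = I*I - ⅕*(-1) = I² + ⅕ = ⅕ + I²)
34588/F(K) = 34588/(⅕ + 255²) = 34588/(⅕ + 65025) = 34588/(325126/5) = 34588*(5/325126) = 86470/162563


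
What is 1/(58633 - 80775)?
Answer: -1/22142 ≈ -4.5163e-5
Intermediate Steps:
1/(58633 - 80775) = 1/(-22142) = -1/22142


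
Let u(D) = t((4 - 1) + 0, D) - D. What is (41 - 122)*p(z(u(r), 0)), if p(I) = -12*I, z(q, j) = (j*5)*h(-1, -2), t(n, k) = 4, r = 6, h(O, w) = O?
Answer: 0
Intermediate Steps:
u(D) = 4 - D
z(q, j) = -5*j (z(q, j) = (j*5)*(-1) = (5*j)*(-1) = -5*j)
(41 - 122)*p(z(u(r), 0)) = (41 - 122)*(-(-60)*0) = -(-972)*0 = -81*0 = 0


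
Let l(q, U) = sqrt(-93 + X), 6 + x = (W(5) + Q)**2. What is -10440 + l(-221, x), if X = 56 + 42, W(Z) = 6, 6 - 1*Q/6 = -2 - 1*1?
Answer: -10440 + sqrt(5) ≈ -10438.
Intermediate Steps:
Q = 54 (Q = 36 - 6*(-2 - 1*1) = 36 - 6*(-2 - 1) = 36 - 6*(-3) = 36 + 18 = 54)
X = 98
x = 3594 (x = -6 + (6 + 54)**2 = -6 + 60**2 = -6 + 3600 = 3594)
l(q, U) = sqrt(5) (l(q, U) = sqrt(-93 + 98) = sqrt(5))
-10440 + l(-221, x) = -10440 + sqrt(5)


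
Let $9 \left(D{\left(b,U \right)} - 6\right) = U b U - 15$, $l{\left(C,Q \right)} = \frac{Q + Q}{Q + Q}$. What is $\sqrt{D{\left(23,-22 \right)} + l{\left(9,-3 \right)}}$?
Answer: $\frac{2 \sqrt{2795}}{3} \approx 35.245$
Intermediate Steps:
$l{\left(C,Q \right)} = 1$ ($l{\left(C,Q \right)} = \frac{2 Q}{2 Q} = 2 Q \frac{1}{2 Q} = 1$)
$D{\left(b,U \right)} = \frac{13}{3} + \frac{b U^{2}}{9}$ ($D{\left(b,U \right)} = 6 + \frac{U b U - 15}{9} = 6 + \frac{b U^{2} - 15}{9} = 6 + \frac{-15 + b U^{2}}{9} = 6 + \left(- \frac{5}{3} + \frac{b U^{2}}{9}\right) = \frac{13}{3} + \frac{b U^{2}}{9}$)
$\sqrt{D{\left(23,-22 \right)} + l{\left(9,-3 \right)}} = \sqrt{\left(\frac{13}{3} + \frac{1}{9} \cdot 23 \left(-22\right)^{2}\right) + 1} = \sqrt{\left(\frac{13}{3} + \frac{1}{9} \cdot 23 \cdot 484\right) + 1} = \sqrt{\left(\frac{13}{3} + \frac{11132}{9}\right) + 1} = \sqrt{\frac{11171}{9} + 1} = \sqrt{\frac{11180}{9}} = \frac{2 \sqrt{2795}}{3}$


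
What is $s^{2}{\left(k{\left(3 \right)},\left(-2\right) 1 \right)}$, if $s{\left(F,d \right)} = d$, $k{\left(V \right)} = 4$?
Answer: $4$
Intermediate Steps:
$s^{2}{\left(k{\left(3 \right)},\left(-2\right) 1 \right)} = \left(\left(-2\right) 1\right)^{2} = \left(-2\right)^{2} = 4$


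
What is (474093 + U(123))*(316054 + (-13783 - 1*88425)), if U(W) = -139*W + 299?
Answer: 97790706570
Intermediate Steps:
U(W) = 299 - 139*W
(474093 + U(123))*(316054 + (-13783 - 1*88425)) = (474093 + (299 - 139*123))*(316054 + (-13783 - 1*88425)) = (474093 + (299 - 17097))*(316054 + (-13783 - 88425)) = (474093 - 16798)*(316054 - 102208) = 457295*213846 = 97790706570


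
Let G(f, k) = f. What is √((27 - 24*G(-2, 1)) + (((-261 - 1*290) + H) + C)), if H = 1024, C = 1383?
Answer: √1931 ≈ 43.943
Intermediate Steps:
√((27 - 24*G(-2, 1)) + (((-261 - 1*290) + H) + C)) = √((27 - 24*(-2)) + (((-261 - 1*290) + 1024) + 1383)) = √((27 + 48) + (((-261 - 290) + 1024) + 1383)) = √(75 + ((-551 + 1024) + 1383)) = √(75 + (473 + 1383)) = √(75 + 1856) = √1931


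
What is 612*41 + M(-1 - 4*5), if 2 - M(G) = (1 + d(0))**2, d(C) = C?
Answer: 25093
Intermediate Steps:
M(G) = 1 (M(G) = 2 - (1 + 0)**2 = 2 - 1*1**2 = 2 - 1*1 = 2 - 1 = 1)
612*41 + M(-1 - 4*5) = 612*41 + 1 = 25092 + 1 = 25093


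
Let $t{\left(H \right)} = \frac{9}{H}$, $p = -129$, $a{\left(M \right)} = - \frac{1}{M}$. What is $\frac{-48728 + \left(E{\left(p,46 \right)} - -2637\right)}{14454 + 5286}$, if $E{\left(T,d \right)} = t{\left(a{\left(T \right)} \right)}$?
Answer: $- \frac{4493}{1974} \approx -2.2761$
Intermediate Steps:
$E{\left(T,d \right)} = - 9 T$ ($E{\left(T,d \right)} = \frac{9}{\left(-1\right) \frac{1}{T}} = 9 \left(- T\right) = - 9 T$)
$\frac{-48728 + \left(E{\left(p,46 \right)} - -2637\right)}{14454 + 5286} = \frac{-48728 - -3798}{14454 + 5286} = \frac{-48728 + \left(1161 + 2637\right)}{19740} = \left(-48728 + 3798\right) \frac{1}{19740} = \left(-44930\right) \frac{1}{19740} = - \frac{4493}{1974}$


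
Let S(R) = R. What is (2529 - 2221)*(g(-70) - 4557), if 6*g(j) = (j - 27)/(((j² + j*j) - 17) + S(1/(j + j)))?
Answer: -5767012986812/4108857 ≈ -1.4036e+6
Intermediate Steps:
g(j) = (-27 + j)/(6*(-17 + 1/(2*j) + 2*j²)) (g(j) = ((j - 27)/(((j² + j*j) - 17) + 1/(j + j)))/6 = ((-27 + j)/(((j² + j²) - 17) + 1/(2*j)))/6 = ((-27 + j)/((2*j² - 17) + 1/(2*j)))/6 = ((-27 + j)/((-17 + 2*j²) + 1/(2*j)))/6 = ((-27 + j)/(-17 + 1/(2*j) + 2*j²))/6 = (-27 + j)/(6*(-17 + 1/(2*j) + 2*j²)))
(2529 - 2221)*(g(-70) - 4557) = (2529 - 2221)*((⅓)*(-70)*(-27 - 70)/(1 - 34*(-70) + 4*(-70)³) - 4557) = 308*((⅓)*(-70)*(-97)/(1 + 2380 + 4*(-343000)) - 4557) = 308*((⅓)*(-70)*(-97)/(1 + 2380 - 1372000) - 4557) = 308*((⅓)*(-70)*(-97)/(-1369619) - 4557) = 308*((⅓)*(-70)*(-1/1369619)*(-97) - 4557) = 308*(-6790/4108857 - 4557) = 308*(-18724068139/4108857) = -5767012986812/4108857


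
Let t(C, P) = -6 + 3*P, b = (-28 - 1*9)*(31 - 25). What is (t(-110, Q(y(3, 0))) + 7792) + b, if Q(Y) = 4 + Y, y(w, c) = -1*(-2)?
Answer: 7582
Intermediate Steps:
y(w, c) = 2
b = -222 (b = (-28 - 9)*6 = -37*6 = -222)
(t(-110, Q(y(3, 0))) + 7792) + b = ((-6 + 3*(4 + 2)) + 7792) - 222 = ((-6 + 3*6) + 7792) - 222 = ((-6 + 18) + 7792) - 222 = (12 + 7792) - 222 = 7804 - 222 = 7582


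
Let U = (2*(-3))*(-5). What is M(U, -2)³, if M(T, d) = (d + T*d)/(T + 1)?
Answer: -8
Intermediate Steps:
U = 30 (U = -6*(-5) = 30)
M(T, d) = (d + T*d)/(1 + T)
M(U, -2)³ = (-2)³ = -8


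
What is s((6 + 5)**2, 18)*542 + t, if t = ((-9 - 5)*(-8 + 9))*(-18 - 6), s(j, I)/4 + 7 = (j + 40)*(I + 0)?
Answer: 6268024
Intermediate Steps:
s(j, I) = -28 + 4*I*(40 + j) (s(j, I) = -28 + 4*((j + 40)*(I + 0)) = -28 + 4*((40 + j)*I) = -28 + 4*(I*(40 + j)) = -28 + 4*I*(40 + j))
t = 336 (t = -14*1*(-24) = -14*(-24) = 336)
s((6 + 5)**2, 18)*542 + t = (-28 + 160*18 + 4*18*(6 + 5)**2)*542 + 336 = (-28 + 2880 + 4*18*11**2)*542 + 336 = (-28 + 2880 + 4*18*121)*542 + 336 = (-28 + 2880 + 8712)*542 + 336 = 11564*542 + 336 = 6267688 + 336 = 6268024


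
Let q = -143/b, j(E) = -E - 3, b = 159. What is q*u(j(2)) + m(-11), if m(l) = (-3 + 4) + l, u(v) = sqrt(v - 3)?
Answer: -10 - 286*I*sqrt(2)/159 ≈ -10.0 - 2.5438*I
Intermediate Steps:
j(E) = -3 - E
u(v) = sqrt(-3 + v)
m(l) = 1 + l
q = -143/159 ≈ -0.89937
q*u(j(2)) + m(-11) = -143*sqrt(-3 + (-3 - 1*2))/159 + (1 - 11) = -143*sqrt(-3 + (-3 - 2))/159 - 10 = -143*sqrt(-3 - 5)/159 - 10 = -286*I*sqrt(2)/159 - 10 = -10 - 286*I*sqrt(2)/159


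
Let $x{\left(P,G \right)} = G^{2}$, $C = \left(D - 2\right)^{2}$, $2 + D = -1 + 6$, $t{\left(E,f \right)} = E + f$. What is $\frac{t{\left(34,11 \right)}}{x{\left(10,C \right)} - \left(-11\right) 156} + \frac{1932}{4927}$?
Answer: $\frac{3538959}{8459659} \approx 0.41833$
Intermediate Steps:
$D = 3$ ($D = -2 + \left(-1 + 6\right) = -2 + 5 = 3$)
$C = 1$ ($C = \left(3 - 2\right)^{2} = 1^{2} = 1$)
$\frac{t{\left(34,11 \right)}}{x{\left(10,C \right)} - \left(-11\right) 156} + \frac{1932}{4927} = \frac{34 + 11}{1^{2} - \left(-11\right) 156} + \frac{1932}{4927} = \frac{45}{1 - -1716} + 1932 \cdot \frac{1}{4927} = \frac{45}{1 + 1716} + \frac{1932}{4927} = \frac{45}{1717} + \frac{1932}{4927} = \frac{3538959}{8459659}$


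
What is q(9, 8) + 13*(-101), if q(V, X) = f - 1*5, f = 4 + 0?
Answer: -1314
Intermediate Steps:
f = 4
q(V, X) = -1 (q(V, X) = 4 - 1*5 = 4 - 5 = -1)
q(9, 8) + 13*(-101) = -1 + 13*(-101) = -1 - 1313 = -1314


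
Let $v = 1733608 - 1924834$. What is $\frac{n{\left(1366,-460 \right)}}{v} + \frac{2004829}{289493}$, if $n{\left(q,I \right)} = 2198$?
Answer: $\frac{174130630}{25185891} \approx 6.9138$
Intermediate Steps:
$v = -191226$
$\frac{n{\left(1366,-460 \right)}}{v} + \frac{2004829}{289493} = \frac{2198}{-191226} + \frac{2004829}{289493} = 2198 \left(- \frac{1}{191226}\right) + 2004829 \cdot \frac{1}{289493} = - \frac{1}{87} + \frac{2004829}{289493} = \frac{174130630}{25185891}$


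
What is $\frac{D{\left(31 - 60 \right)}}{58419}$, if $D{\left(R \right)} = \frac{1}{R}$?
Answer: $- \frac{1}{1694151} \approx -5.9027 \cdot 10^{-7}$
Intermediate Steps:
$\frac{D{\left(31 - 60 \right)}}{58419} = \frac{1}{\left(31 - 60\right) 58419} = \frac{1}{-29} \cdot \frac{1}{58419} = \left(- \frac{1}{29}\right) \frac{1}{58419} = - \frac{1}{1694151}$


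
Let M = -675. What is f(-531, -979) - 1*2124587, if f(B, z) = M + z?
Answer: -2126241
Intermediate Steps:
f(B, z) = -675 + z
f(-531, -979) - 1*2124587 = (-675 - 979) - 1*2124587 = -1654 - 2124587 = -2126241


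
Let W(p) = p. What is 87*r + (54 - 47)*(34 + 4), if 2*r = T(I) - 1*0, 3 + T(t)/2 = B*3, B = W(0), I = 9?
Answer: 5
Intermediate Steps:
B = 0
T(t) = -6 (T(t) = -6 + 2*(0*3) = -6 + 2*0 = -6 + 0 = -6)
r = -3 (r = (-6 - 1*0)/2 = (-6 + 0)/2 = (½)*(-6) = -3)
87*r + (54 - 47)*(34 + 4) = 87*(-3) + (54 - 47)*(34 + 4) = -261 + 7*38 = -261 + 266 = 5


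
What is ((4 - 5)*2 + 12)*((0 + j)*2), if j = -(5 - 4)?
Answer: -20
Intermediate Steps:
j = -1 (j = -1*1 = -1)
((4 - 5)*2 + 12)*((0 + j)*2) = ((4 - 5)*2 + 12)*((0 - 1)*2) = (-1*2 + 12)*(-1*2) = (-2 + 12)*(-2) = 10*(-2) = -20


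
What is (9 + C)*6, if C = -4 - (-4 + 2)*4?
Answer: 78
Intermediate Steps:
C = 4 (C = -4 - (-2)*4 = -4 - 1*(-8) = -4 + 8 = 4)
(9 + C)*6 = (9 + 4)*6 = 13*6 = 78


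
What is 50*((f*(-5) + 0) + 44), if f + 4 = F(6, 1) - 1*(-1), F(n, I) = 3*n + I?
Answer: -1800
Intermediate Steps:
F(n, I) = I + 3*n
f = 16 (f = -4 + ((1 + 3*6) - 1*(-1)) = -4 + ((1 + 18) + 1) = -4 + (19 + 1) = -4 + 20 = 16)
50*((f*(-5) + 0) + 44) = 50*((16*(-5) + 0) + 44) = 50*((-80 + 0) + 44) = 50*(-80 + 44) = 50*(-36) = -1800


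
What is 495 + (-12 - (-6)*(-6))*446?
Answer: -20913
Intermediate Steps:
495 + (-12 - (-6)*(-6))*446 = 495 + (-12 - 1*36)*446 = 495 + (-12 - 36)*446 = 495 - 48*446 = 495 - 21408 = -20913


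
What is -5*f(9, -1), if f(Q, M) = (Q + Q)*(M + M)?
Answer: 180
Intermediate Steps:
f(Q, M) = 4*M*Q (f(Q, M) = (2*Q)*(2*M) = 4*M*Q)
-5*f(9, -1) = -20*(-1)*9 = -5*(-36) = 180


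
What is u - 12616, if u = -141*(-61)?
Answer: -4015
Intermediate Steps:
u = 8601
u - 12616 = 8601 - 12616 = -4015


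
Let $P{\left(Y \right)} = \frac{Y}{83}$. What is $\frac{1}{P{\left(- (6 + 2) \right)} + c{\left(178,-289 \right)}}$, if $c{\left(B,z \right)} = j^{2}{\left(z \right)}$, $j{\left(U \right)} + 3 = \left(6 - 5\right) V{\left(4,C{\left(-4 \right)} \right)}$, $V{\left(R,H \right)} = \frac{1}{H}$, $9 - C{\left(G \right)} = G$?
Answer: $\frac{14027}{118500} \approx 0.11837$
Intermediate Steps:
$C{\left(G \right)} = 9 - G$
$j{\left(U \right)} = - \frac{38}{13}$ ($j{\left(U \right)} = -3 + \frac{6 - 5}{9 - -4} = -3 + 1 \frac{1}{9 + 4} = -3 + 1 \cdot \frac{1}{13} = -3 + \frac{1}{13} = - \frac{38}{13}$)
$c{\left(B,z \right)} = \frac{1444}{169}$ ($c{\left(B,z \right)} = \left(- \frac{38}{13}\right)^{2} = \frac{1444}{169}$)
$P{\left(Y \right)} = \frac{Y}{83}$ ($P{\left(Y \right)} = Y \frac{1}{83} = \frac{Y}{83}$)
$\frac{1}{P{\left(- (6 + 2) \right)} + c{\left(178,-289 \right)}} = \frac{1}{\frac{\left(-1\right) \left(6 + 2\right)}{83} + \frac{1444}{169}} = \frac{1}{\frac{\left(-1\right) 8}{83} + \frac{1444}{169}} = \frac{1}{\frac{1}{83} \left(-8\right) + \frac{1444}{169}} = \frac{1}{- \frac{8}{83} + \frac{1444}{169}} = \frac{1}{\frac{118500}{14027}} = \frac{14027}{118500}$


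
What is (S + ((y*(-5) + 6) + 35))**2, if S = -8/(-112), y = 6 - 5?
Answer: 255025/196 ≈ 1301.1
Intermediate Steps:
y = 1
S = 1/14 (S = -8*(-1/112) = 1/14 ≈ 0.071429)
(S + ((y*(-5) + 6) + 35))**2 = (1/14 + ((1*(-5) + 6) + 35))**2 = (1/14 + ((-5 + 6) + 35))**2 = (1/14 + (1 + 35))**2 = (1/14 + 36)**2 = (505/14)**2 = 255025/196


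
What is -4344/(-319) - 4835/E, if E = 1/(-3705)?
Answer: 5714466669/319 ≈ 1.7914e+7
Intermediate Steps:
E = -1/3705 ≈ -0.00026991
-4344/(-319) - 4835/E = -4344/(-319) - 4835/(-1/3705) = -4344*(-1/319) - 4835*(-3705) = 4344/319 + 17913675 = 5714466669/319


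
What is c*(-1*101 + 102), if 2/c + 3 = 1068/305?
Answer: 610/153 ≈ 3.9869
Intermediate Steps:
c = 610/153 (c = 2/(-3 + 1068/305) = 2/(153/305) = 2*(305/153) = 610/153 ≈ 3.9869)
c*(-1*101 + 102) = 610*(-1*101 + 102)/153 = 610*(-101 + 102)/153 = (610/153)*1 = 610/153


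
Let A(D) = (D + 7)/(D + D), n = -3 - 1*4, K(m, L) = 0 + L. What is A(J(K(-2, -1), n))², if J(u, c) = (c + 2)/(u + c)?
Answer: 3721/100 ≈ 37.210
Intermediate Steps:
K(m, L) = L
n = -7 (n = -3 - 4 = -7)
J(u, c) = (2 + c)/(c + u)
A(D) = (7 + D)/(2*D) (A(D) = (7 + D)/((2*D)) = (7 + D)*(1/(2*D)) = (7 + D)/(2*D))
A(J(K(-2, -1), n))² = ((7 + (2 - 7)/(-7 - 1))/(2*(((2 - 7)/(-7 - 1)))))² = ((7 - 5/(-8))/(2*((-5/(-8)))))² = ((7 - ⅛*(-5))/(2*((-⅛*(-5)))))² = ((7 + 5/8)/(2*(5/8)))² = ((½)*(8/5)*(61/8))² = (61/10)² = 3721/100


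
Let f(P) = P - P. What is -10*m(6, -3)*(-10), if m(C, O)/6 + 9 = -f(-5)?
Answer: -5400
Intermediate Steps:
f(P) = 0
m(C, O) = -54 (m(C, O) = -54 + 6*(-1*0) = -54 + 6*0 = -54 + 0 = -54)
-10*m(6, -3)*(-10) = -10*(-54)*(-10) = 540*(-10) = -5400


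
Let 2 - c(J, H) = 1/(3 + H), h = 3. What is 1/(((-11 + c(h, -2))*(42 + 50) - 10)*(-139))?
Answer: 1/129270 ≈ 7.7357e-6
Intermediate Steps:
c(J, H) = 2 - 1/(3 + H)
1/(((-11 + c(h, -2))*(42 + 50) - 10)*(-139)) = 1/(((-11 + (5 + 2*(-2))/(3 - 2))*(42 + 50) - 10)*(-139)) = 1/(((-11 + (5 - 4)/1)*92 - 10)*(-139)) = 1/(((-11 + 1*1)*92 - 10)*(-139)) = 1/(((-11 + 1)*92 - 10)*(-139)) = 1/((-10*92 - 10)*(-139)) = 1/((-920 - 10)*(-139)) = 1/(-930*(-139)) = 1/129270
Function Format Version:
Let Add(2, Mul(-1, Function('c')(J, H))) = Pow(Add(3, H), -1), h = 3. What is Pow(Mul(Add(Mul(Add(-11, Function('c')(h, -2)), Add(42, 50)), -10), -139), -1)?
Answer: Rational(1, 129270) ≈ 7.7357e-6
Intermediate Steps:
Function('c')(J, H) = Add(2, Mul(-1, Pow(Add(3, H), -1)))
Pow(Mul(Add(Mul(Add(-11, Function('c')(h, -2)), Add(42, 50)), -10), -139), -1) = Pow(Mul(Add(Mul(Add(-11, Mul(Pow(Add(3, -2), -1), Add(5, Mul(2, -2)))), Add(42, 50)), -10), -139), -1) = Pow(Mul(Add(Mul(Add(-11, Mul(Pow(1, -1), Add(5, -4))), 92), -10), -139), -1) = Pow(Mul(Add(Mul(Add(-11, Mul(1, 1)), 92), -10), -139), -1) = Pow(Mul(Add(Mul(Add(-11, 1), 92), -10), -139), -1) = Pow(Mul(Add(Mul(-10, 92), -10), -139), -1) = Pow(Mul(Add(-920, -10), -139), -1) = Pow(Mul(-930, -139), -1) = Pow(129270, -1) = Rational(1, 129270)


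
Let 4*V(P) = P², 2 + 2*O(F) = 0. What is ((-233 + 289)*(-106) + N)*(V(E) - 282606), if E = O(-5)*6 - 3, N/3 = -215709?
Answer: 738185190609/4 ≈ 1.8455e+11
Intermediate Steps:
N = -647127 (N = 3*(-215709) = -647127)
O(F) = -1 (O(F) = -1 + (½)*0 = -1 + 0 = -1)
E = -9 (E = -1*6 - 3 = -6 - 3 = -9)
V(P) = P²/4
((-233 + 289)*(-106) + N)*(V(E) - 282606) = ((-233 + 289)*(-106) - 647127)*((¼)*(-9)² - 282606) = (56*(-106) - 647127)*((¼)*81 - 282606) = (-5936 - 647127)*(81/4 - 282606) = -653063*(-1130343/4) = 738185190609/4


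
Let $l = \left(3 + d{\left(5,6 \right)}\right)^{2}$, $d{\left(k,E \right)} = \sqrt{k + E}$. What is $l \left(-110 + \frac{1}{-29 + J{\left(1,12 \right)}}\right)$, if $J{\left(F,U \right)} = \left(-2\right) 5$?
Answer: $- \frac{85820}{39} - \frac{8582 \sqrt{11}}{13} \approx -4390.0$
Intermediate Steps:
$d{\left(k,E \right)} = \sqrt{E + k}$
$l = \left(3 + \sqrt{11}\right)^{2}$ ($l = \left(3 + \sqrt{6 + 5}\right)^{2} = \left(3 + \sqrt{11}\right)^{2} \approx 39.9$)
$J{\left(F,U \right)} = -10$
$l \left(-110 + \frac{1}{-29 + J{\left(1,12 \right)}}\right) = \left(3 + \sqrt{11}\right)^{2} \left(-110 + \frac{1}{-29 - 10}\right) = \left(3 + \sqrt{11}\right)^{2} \left(-110 + \frac{1}{-39}\right) = \left(3 + \sqrt{11}\right)^{2} \left(-110 - \frac{1}{39}\right) = \left(3 + \sqrt{11}\right)^{2} \left(- \frac{4291}{39}\right) = - \frac{4291 \left(3 + \sqrt{11}\right)^{2}}{39}$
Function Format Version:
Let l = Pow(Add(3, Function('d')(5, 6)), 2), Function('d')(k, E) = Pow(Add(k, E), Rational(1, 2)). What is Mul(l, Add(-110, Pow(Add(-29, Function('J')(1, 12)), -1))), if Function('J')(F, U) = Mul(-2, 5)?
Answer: Add(Rational(-85820, 39), Mul(Rational(-8582, 13), Pow(11, Rational(1, 2)))) ≈ -4390.0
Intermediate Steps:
Function('d')(k, E) = Pow(Add(E, k), Rational(1, 2))
l = Pow(Add(3, Pow(11, Rational(1, 2))), 2) (l = Pow(Add(3, Pow(Add(6, 5), Rational(1, 2))), 2) = Pow(Add(3, Pow(11, Rational(1, 2))), 2) ≈ 39.900)
Function('J')(F, U) = -10
Mul(l, Add(-110, Pow(Add(-29, Function('J')(1, 12)), -1))) = Mul(Pow(Add(3, Pow(11, Rational(1, 2))), 2), Add(-110, Pow(Add(-29, -10), -1))) = Mul(Pow(Add(3, Pow(11, Rational(1, 2))), 2), Add(-110, Pow(-39, -1))) = Mul(Pow(Add(3, Pow(11, Rational(1, 2))), 2), Add(-110, Rational(-1, 39))) = Mul(Pow(Add(3, Pow(11, Rational(1, 2))), 2), Rational(-4291, 39)) = Mul(Rational(-4291, 39), Pow(Add(3, Pow(11, Rational(1, 2))), 2))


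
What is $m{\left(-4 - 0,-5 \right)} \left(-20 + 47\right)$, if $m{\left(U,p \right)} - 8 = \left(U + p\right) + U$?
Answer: $-135$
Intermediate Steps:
$m{\left(U,p \right)} = 8 + p + 2 U$ ($m{\left(U,p \right)} = 8 + \left(\left(U + p\right) + U\right) = 8 + \left(p + 2 U\right) = 8 + p + 2 U$)
$m{\left(-4 - 0,-5 \right)} \left(-20 + 47\right) = \left(8 - 5 + 2 \left(-4 - 0\right)\right) \left(-20 + 47\right) = \left(8 - 5 + 2 \left(-4 + 0\right)\right) 27 = \left(8 - 5 + 2 \left(-4\right)\right) 27 = \left(8 - 5 - 8\right) 27 = \left(-5\right) 27 = -135$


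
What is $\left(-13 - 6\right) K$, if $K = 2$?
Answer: $-38$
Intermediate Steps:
$\left(-13 - 6\right) K = \left(-13 - 6\right) 2 = \left(-19\right) 2 = -38$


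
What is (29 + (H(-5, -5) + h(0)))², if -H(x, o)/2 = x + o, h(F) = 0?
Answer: 2401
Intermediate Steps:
H(x, o) = -2*o - 2*x (H(x, o) = -2*(x + o) = -2*(o + x) = -2*o - 2*x)
(29 + (H(-5, -5) + h(0)))² = (29 + ((-2*(-5) - 2*(-5)) + 0))² = (29 + ((10 + 10) + 0))² = (29 + (20 + 0))² = (29 + 20)² = 49² = 2401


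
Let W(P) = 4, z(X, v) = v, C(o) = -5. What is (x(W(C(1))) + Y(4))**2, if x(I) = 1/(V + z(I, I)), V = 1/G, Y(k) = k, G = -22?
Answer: 136900/7569 ≈ 18.087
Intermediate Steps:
V = -1/22 (V = 1/(-22) = -1/22 ≈ -0.045455)
x(I) = 1/(-1/22 + I)
(x(W(C(1))) + Y(4))**2 = (22/(-1 + 22*4) + 4)**2 = (22/(-1 + 88) + 4)**2 = (22/87 + 4)**2 = (370/87)**2 = 136900/7569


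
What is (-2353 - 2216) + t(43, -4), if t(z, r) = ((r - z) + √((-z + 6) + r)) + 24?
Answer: -4592 + I*√41 ≈ -4592.0 + 6.4031*I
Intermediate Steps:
t(z, r) = 24 + r + √(6 + r - z) - z (t(z, r) = ((r - z) + √((6 - z) + r)) + 24 = ((r - z) + √(6 + r - z)) + 24 = (r + √(6 + r - z) - z) + 24 = 24 + r + √(6 + r - z) - z)
(-2353 - 2216) + t(43, -4) = (-2353 - 2216) + (24 - 4 + √(6 - 4 - 1*43) - 1*43) = -4569 + (24 - 4 + √(6 - 4 - 43) - 43) = -4569 + (24 - 4 + √(-41) - 43) = -4569 + (24 - 4 + I*√41 - 43) = -4569 + (-23 + I*√41) = -4592 + I*√41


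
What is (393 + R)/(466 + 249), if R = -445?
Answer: -4/55 ≈ -0.072727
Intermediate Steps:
(393 + R)/(466 + 249) = (393 - 445)/(466 + 249) = -52/715 = -52*1/715 = -4/55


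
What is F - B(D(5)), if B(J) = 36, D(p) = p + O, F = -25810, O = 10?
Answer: -25846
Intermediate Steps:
D(p) = 10 + p (D(p) = p + 10 = 10 + p)
F - B(D(5)) = -25810 - 1*36 = -25810 - 36 = -25846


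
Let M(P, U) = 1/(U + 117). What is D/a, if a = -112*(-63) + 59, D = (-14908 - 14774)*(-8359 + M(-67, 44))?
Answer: 39945976236/1145515 ≈ 34872.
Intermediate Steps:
M(P, U) = 1/(117 + U)
D = 39945976236/161 (D = (-14908 - 14774)*(-8359 + 1/(117 + 44)) = -29682*(-8359 + 1/161) = -29682*(-1345798/161) = 39945976236/161 ≈ 2.4811e+8)
a = 7115 (a = 7056 + 59 = 7115)
D/a = (39945976236/161)/7115 = (39945976236/161)*(1/7115) = 39945976236/1145515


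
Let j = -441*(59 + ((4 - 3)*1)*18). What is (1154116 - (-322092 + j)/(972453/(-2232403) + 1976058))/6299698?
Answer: 1697072766578846861/9263405276746051286 ≈ 0.18320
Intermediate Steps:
j = -33957 (j = -441*(59 + (1*1)*18) = -441*(59 + 1*18) = -441*(59 + 18) = -441*77 = -33957)
(1154116 - (-322092 + j)/(972453/(-2232403) + 1976058))/6299698 = (1154116 - (-322092 - 33957)/(972453/(-2232403) + 1976058))/6299698 = (1154116 - (-356049)/(972453*(-1/2232403) + 1976058))*(1/6299698) = (1154116 - (-356049)/(-972453/2232403 + 1976058))*(1/6299698) = (1154116 - (-356049)/4411356834921/2232403)*(1/6299698) = (1154116 - (-356049)*2232403/4411356834921)*(1/6299698) = (1154116 - 1*(-264948285249/1470452278307))*(1/6299698) = (1154116 + 264948285249/1470452278307)*(1/6299698) = (1697072766578846861/1470452278307)*(1/6299698) = 1697072766578846861/9263405276746051286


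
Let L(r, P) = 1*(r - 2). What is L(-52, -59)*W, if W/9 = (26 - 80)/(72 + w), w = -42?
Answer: 4374/5 ≈ 874.80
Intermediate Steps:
L(r, P) = -2 + r (L(r, P) = 1*(-2 + r) = -2 + r)
W = -81/5 (W = 9*((26 - 80)/(72 - 42)) = 9*(-54/30) = 9*(-54*1/30) = 9*(-9/5) = -81/5 ≈ -16.200)
L(-52, -59)*W = (-2 - 52)*(-81/5) = -54*(-81/5) = 4374/5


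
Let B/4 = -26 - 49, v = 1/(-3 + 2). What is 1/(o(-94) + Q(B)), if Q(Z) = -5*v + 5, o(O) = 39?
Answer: 1/49 ≈ 0.020408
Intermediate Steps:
v = -1 (v = 1/(-1) = -1)
B = -300 (B = 4*(-26 - 49) = 4*(-75) = -300)
Q(Z) = 10 (Q(Z) = -5*(-1) + 5 = 5 + 5 = 10)
1/(o(-94) + Q(B)) = 1/(39 + 10) = 1/49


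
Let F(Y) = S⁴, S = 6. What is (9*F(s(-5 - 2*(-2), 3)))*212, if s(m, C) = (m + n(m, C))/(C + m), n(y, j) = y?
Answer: 2472768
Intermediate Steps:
s(m, C) = 2*m/(C + m) (s(m, C) = (m + m)/(C + m) = (2*m)/(C + m) = 2*m/(C + m))
F(Y) = 1296 (F(Y) = 6⁴ = 1296)
(9*F(s(-5 - 2*(-2), 3)))*212 = (9*1296)*212 = 11664*212 = 2472768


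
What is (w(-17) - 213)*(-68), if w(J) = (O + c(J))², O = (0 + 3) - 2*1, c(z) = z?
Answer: -2924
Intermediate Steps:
O = 1 (O = 3 - 2 = 1)
w(J) = (1 + J)²
(w(-17) - 213)*(-68) = ((1 - 17)² - 213)*(-68) = ((-16)² - 213)*(-68) = (256 - 213)*(-68) = 43*(-68) = -2924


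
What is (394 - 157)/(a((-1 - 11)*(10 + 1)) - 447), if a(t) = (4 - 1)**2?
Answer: -79/146 ≈ -0.54110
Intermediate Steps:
a(t) = 9 (a(t) = 3**2 = 9)
(394 - 157)/(a((-1 - 11)*(10 + 1)) - 447) = (394 - 157)/(9 - 447) = 237/(-438) = 237*(-1/438) = -79/146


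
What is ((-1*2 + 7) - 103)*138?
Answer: -13524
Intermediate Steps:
((-1*2 + 7) - 103)*138 = ((-2 + 7) - 103)*138 = (5 - 103)*138 = -98*138 = -13524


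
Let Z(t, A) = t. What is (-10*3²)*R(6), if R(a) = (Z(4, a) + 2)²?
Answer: -3240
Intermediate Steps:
R(a) = 36 (R(a) = (4 + 2)² = 6² = 36)
(-10*3²)*R(6) = -10*3²*36 = -10*9*36 = -90*36 = -3240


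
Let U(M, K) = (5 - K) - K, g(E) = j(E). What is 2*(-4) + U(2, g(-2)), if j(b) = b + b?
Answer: 5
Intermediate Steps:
j(b) = 2*b
g(E) = 2*E
U(M, K) = 5 - 2*K
2*(-4) + U(2, g(-2)) = 2*(-4) + (5 - 4*(-2)) = -8 + (5 - 2*(-4)) = -8 + (5 + 8) = -8 + 13 = 5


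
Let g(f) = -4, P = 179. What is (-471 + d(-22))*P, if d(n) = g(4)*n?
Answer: -68557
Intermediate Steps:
d(n) = -4*n
(-471 + d(-22))*P = (-471 - 4*(-22))*179 = (-471 + 88)*179 = -383*179 = -68557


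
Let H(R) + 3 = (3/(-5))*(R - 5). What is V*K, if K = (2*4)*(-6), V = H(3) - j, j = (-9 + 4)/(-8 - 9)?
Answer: 8544/85 ≈ 100.52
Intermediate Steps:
j = 5/17 (j = -5/(-17) = -5*(-1/17) = 5/17 ≈ 0.29412)
H(R) = -3*R/5 (H(R) = -3 + (3/(-5))*(R - 5) = -3 + (3*(-⅕))*(-5 + R) = -3 - 3*(-5 + R)/5 = -3 + (3 - 3*R/5) = -3*R/5)
V = -178/85 (V = -⅗*3 - 1*5/17 = -9/5 - 5/17 = -178/85 ≈ -2.0941)
K = -48 (K = 8*(-6) = -48)
V*K = -178/85*(-48) = 8544/85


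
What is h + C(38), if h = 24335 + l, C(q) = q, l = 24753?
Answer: 49126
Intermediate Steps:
h = 49088 (h = 24335 + 24753 = 49088)
h + C(38) = 49088 + 38 = 49126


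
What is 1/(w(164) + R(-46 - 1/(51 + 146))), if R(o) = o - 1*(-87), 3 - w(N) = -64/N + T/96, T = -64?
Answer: 24231/1091651 ≈ 0.022197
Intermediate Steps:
w(N) = 11/3 + 64/N (w(N) = 3 - (-64/N - 64/96) = 3 - (-64/N - 64*1/96) = 3 - (-64/N - ⅔) = 3 - (-⅔ - 64/N) = 3 + (⅔ + 64/N) = 11/3 + 64/N)
R(o) = 87 + o (R(o) = o + 87 = 87 + o)
1/(w(164) + R(-46 - 1/(51 + 146))) = 1/((11/3 + 64/164) + (87 + (-46 - 1/(51 + 146)))) = 1/((11/3 + 64*(1/164)) + (87 + (-46 - 1/197))) = 1/((11/3 + 16/41) + (87 + (-46 - 1*1/197))) = 1/(499/123 + (87 + (-46 - 1/197))) = 1/(499/123 + (87 - 9063/197)) = 1/(499/123 + 8076/197) = 1/(1091651/24231) = 24231/1091651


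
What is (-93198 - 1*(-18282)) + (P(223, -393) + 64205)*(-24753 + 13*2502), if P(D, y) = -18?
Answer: 498850635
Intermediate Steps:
(-93198 - 1*(-18282)) + (P(223, -393) + 64205)*(-24753 + 13*2502) = (-93198 - 1*(-18282)) + (-18 + 64205)*(-24753 + 13*2502) = (-93198 + 18282) + 64187*(-24753 + 32526) = -74916 + 64187*7773 = -74916 + 498925551 = 498850635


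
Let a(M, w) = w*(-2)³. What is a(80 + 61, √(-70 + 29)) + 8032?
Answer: 8032 - 8*I*√41 ≈ 8032.0 - 51.225*I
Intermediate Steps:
a(M, w) = -8*w (a(M, w) = w*(-8) = -8*w)
a(80 + 61, √(-70 + 29)) + 8032 = -8*√(-70 + 29) + 8032 = -8*I*√41 + 8032 = 8032 - 8*I*√41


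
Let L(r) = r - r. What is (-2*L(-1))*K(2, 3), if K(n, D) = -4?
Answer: 0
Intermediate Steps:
L(r) = 0
(-2*L(-1))*K(2, 3) = -2*0*(-4) = 0*(-4) = 0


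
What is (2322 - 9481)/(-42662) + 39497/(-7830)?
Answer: -407241511/83510865 ≈ -4.8765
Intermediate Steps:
(2322 - 9481)/(-42662) + 39497/(-7830) = -7159*(-1/42662) + 39497*(-1/7830) = 7159/42662 - 39497/7830 = -407241511/83510865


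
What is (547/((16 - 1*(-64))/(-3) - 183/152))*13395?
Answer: -3341141640/12709 ≈ -2.6290e+5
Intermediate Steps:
(547/((16 - 1*(-64))/(-3) - 183/152))*13395 = (547/((16 + 64)*(-⅓) - 183*1/152))*13395 = (547/(80*(-⅓) - 183/152))*13395 = (547/(-80/3 - 183/152))*13395 = (547/(-12709/456))*13395 = (547*(-456/12709))*13395 = -249432/12709*13395 = -3341141640/12709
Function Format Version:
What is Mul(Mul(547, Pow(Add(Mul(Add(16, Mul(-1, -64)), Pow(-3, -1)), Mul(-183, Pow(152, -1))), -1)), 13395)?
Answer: Rational(-3341141640, 12709) ≈ -2.6290e+5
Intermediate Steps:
Mul(Mul(547, Pow(Add(Mul(Add(16, Mul(-1, -64)), Pow(-3, -1)), Mul(-183, Pow(152, -1))), -1)), 13395) = Mul(Mul(547, Pow(Add(Mul(Add(16, 64), Rational(-1, 3)), Mul(-183, Rational(1, 152))), -1)), 13395) = Mul(Mul(547, Pow(Add(Mul(80, Rational(-1, 3)), Rational(-183, 152)), -1)), 13395) = Mul(Mul(547, Pow(Add(Rational(-80, 3), Rational(-183, 152)), -1)), 13395) = Mul(Mul(547, Pow(Rational(-12709, 456), -1)), 13395) = Mul(Mul(547, Rational(-456, 12709)), 13395) = Mul(Rational(-249432, 12709), 13395) = Rational(-3341141640, 12709)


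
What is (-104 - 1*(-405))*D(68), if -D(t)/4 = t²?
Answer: -5567296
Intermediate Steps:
D(t) = -4*t²
(-104 - 1*(-405))*D(68) = (-104 - 1*(-405))*(-4*68²) = (-104 + 405)*(-4*4624) = 301*(-18496) = -5567296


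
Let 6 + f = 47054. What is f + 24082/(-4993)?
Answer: 234886582/4993 ≈ 47043.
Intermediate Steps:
f = 47048 (f = -6 + 47054 = 47048)
f + 24082/(-4993) = 47048 + 24082/(-4993) = 47048 + 24082*(-1/4993) = 47048 - 24082/4993 = 234886582/4993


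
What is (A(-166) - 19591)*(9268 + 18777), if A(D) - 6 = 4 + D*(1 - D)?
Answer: -1326612635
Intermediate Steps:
A(D) = 10 + D*(1 - D) (A(D) = 6 + (4 + D*(1 - D)) = 10 + D*(1 - D))
(A(-166) - 19591)*(9268 + 18777) = ((10 - 166 - 1*(-166)**2) - 19591)*(9268 + 18777) = ((10 - 166 - 1*27556) - 19591)*28045 = ((10 - 166 - 27556) - 19591)*28045 = (-27712 - 19591)*28045 = -47303*28045 = -1326612635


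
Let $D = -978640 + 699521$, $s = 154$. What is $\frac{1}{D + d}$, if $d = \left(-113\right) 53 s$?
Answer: $- \frac{1}{1201425} \approx -8.3234 \cdot 10^{-7}$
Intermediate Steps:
$D = -279119$
$d = -922306$ ($d = \left(-113\right) 53 \cdot 154 = \left(-5989\right) 154 = -922306$)
$\frac{1}{D + d} = \frac{1}{-279119 - 922306} = \frac{1}{-1201425} = - \frac{1}{1201425}$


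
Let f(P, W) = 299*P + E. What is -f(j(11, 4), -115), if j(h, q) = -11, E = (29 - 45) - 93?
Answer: 3398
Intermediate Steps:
E = -109 (E = -16 - 93 = -109)
f(P, W) = -109 + 299*P (f(P, W) = 299*P - 109 = -109 + 299*P)
-f(j(11, 4), -115) = -(-109 + 299*(-11)) = -(-109 - 3289) = -1*(-3398) = 3398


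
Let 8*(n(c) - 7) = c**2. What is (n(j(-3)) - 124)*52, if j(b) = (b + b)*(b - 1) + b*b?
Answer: 1989/2 ≈ 994.50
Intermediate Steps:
j(b) = b**2 + 2*b*(-1 + b) (j(b) = (2*b)*(-1 + b) + b**2 = 2*b*(-1 + b) + b**2 = b**2 + 2*b*(-1 + b))
n(c) = 7 + c**2/8
(n(j(-3)) - 124)*52 = ((7 + (-3*(-2 + 3*(-3)))**2/8) - 124)*52 = ((7 + (-3*(-2 - 9))**2/8) - 124)*52 = ((7 + (-3*(-11))**2/8) - 124)*52 = ((7 + (1/8)*33**2) - 124)*52 = ((7 + (1/8)*1089) - 124)*52 = ((7 + 1089/8) - 124)*52 = (1145/8 - 124)*52 = (153/8)*52 = 1989/2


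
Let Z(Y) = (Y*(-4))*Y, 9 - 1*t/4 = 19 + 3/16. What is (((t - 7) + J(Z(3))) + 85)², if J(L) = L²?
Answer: 28440889/16 ≈ 1.7776e+6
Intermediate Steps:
t = -163/4 (t = 36 - 4*(19 + 3/16) = 36 - 4*307/16 = 36 - 307/4 = -163/4 ≈ -40.750)
Z(Y) = -4*Y² (Z(Y) = (-4*Y)*Y = -4*Y²)
(((t - 7) + J(Z(3))) + 85)² = (((-163/4 - 7) + (-4*3²)²) + 85)² = ((-191/4 + (-4*9)²) + 85)² = ((-191/4 + (-36)²) + 85)² = ((-191/4 + 1296) + 85)² = (4993/4 + 85)² = (5333/4)² = 28440889/16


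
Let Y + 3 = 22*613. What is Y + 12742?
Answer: 26225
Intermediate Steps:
Y = 13483 (Y = -3 + 22*613 = -3 + 13486 = 13483)
Y + 12742 = 13483 + 12742 = 26225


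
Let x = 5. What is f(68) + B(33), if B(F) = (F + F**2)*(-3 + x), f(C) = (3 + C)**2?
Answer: 7285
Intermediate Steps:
B(F) = 2*F + 2*F**2 (B(F) = (F + F**2)*(-3 + 5) = (F + F**2)*2 = 2*F + 2*F**2)
f(68) + B(33) = (3 + 68)**2 + 2*33*(1 + 33) = 71**2 + 2*33*34 = 5041 + 2244 = 7285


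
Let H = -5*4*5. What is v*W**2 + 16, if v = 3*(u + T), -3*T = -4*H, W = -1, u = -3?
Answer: -393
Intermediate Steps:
H = -100 (H = -20*5 = -100)
T = -400/3 (T = -(-4)*(-100)/3 = -1/3*400 = -400/3 ≈ -133.33)
v = -409 (v = 3*(-3 - 400/3) = 3*(-409/3) = -409)
v*W**2 + 16 = -409*(-1)**2 + 16 = -409*1 + 16 = -409 + 16 = -393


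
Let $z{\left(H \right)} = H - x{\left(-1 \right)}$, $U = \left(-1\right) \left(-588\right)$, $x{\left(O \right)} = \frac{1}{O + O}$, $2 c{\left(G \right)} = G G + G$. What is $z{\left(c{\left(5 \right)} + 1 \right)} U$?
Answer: $9702$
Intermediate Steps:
$c{\left(G \right)} = \frac{G}{2} + \frac{G^{2}}{2}$ ($c{\left(G \right)} = \frac{G G + G}{2} = \frac{G^{2} + G}{2} = \frac{G + G^{2}}{2} = \frac{G}{2} + \frac{G^{2}}{2}$)
$x{\left(O \right)} = \frac{1}{2 O}$
$U = 588$
$z{\left(H \right)} = \frac{1}{2} + H$ ($z{\left(H \right)} = H - \frac{1}{2 \left(-1\right)} = H - \frac{1}{2} \left(-1\right) = H - - \frac{1}{2} = H + \frac{1}{2} = \frac{1}{2} + H$)
$z{\left(c{\left(5 \right)} + 1 \right)} U = \left(\frac{1}{2} + \left(\frac{1}{2} \cdot 5 \left(1 + 5\right) + 1\right)\right) 588 = \left(\frac{1}{2} + \left(\frac{1}{2} \cdot 5 \cdot 6 + 1\right)\right) 588 = \left(\frac{1}{2} + \left(15 + 1\right)\right) 588 = \left(\frac{1}{2} + 16\right) 588 = \frac{33}{2} \cdot 588 = 9702$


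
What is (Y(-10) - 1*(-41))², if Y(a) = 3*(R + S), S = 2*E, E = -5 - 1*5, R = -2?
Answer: 625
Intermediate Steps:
E = -10 (E = -5 - 5 = -10)
S = -20 (S = 2*(-10) = -20)
Y(a) = -66 (Y(a) = 3*(-2 - 20) = 3*(-22) = -66)
(Y(-10) - 1*(-41))² = (-66 - 1*(-41))² = (-66 + 41)² = (-25)² = 625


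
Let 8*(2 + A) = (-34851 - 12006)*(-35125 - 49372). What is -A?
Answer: -3959275913/8 ≈ -4.9491e+8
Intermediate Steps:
A = 3959275913/8 (A = -2 + ((-34851 - 12006)*(-35125 - 49372))/8 = -2 + (-46857*(-84497))/8 = -2 + (⅛)*3959275929 = -2 + 3959275929/8 = 3959275913/8 ≈ 4.9491e+8)
-A = -1*3959275913/8 = -3959275913/8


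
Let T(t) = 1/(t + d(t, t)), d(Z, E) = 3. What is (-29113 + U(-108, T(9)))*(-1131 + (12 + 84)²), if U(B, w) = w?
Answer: -941511725/4 ≈ -2.3538e+8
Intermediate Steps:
T(t) = 1/(3 + t) (T(t) = 1/(t + 3) = 1/(3 + t))
(-29113 + U(-108, T(9)))*(-1131 + (12 + 84)²) = (-29113 + 1/(3 + 9))*(-1131 + (12 + 84)²) = (-29113 + 1/12)*(-1131 + 96²) = (-29113 + 1/12)*(-1131 + 9216) = -349355/12*8085 = -941511725/4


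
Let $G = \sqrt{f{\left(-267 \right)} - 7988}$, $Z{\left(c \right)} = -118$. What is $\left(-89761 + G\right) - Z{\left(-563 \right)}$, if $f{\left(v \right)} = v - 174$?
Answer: $-89643 + i \sqrt{8429} \approx -89643.0 + 91.81 i$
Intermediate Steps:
$f{\left(v \right)} = -174 + v$
$G = i \sqrt{8429}$ ($G = \sqrt{\left(-174 - 267\right) - 7988} = \sqrt{-441 - 7988} = \sqrt{-8429} = i \sqrt{8429} \approx 91.81 i$)
$\left(-89761 + G\right) - Z{\left(-563 \right)} = \left(-89761 + i \sqrt{8429}\right) - -118 = \left(-89761 + i \sqrt{8429}\right) + 118 = -89643 + i \sqrt{8429}$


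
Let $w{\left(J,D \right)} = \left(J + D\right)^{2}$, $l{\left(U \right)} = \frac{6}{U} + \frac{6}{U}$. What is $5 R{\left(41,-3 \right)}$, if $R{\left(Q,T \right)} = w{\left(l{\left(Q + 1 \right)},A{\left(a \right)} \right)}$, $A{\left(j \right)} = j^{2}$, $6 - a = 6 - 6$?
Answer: $\frac{322580}{49} \approx 6583.3$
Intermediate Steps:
$l{\left(U \right)} = \frac{12}{U}$
$a = 6$ ($a = 6 - \left(6 - 6\right) = 6 - 0 = 6 + 0 = 6$)
$w{\left(J,D \right)} = \left(D + J\right)^{2}$
$R{\left(Q,T \right)} = \left(36 + \frac{12}{1 + Q}\right)^{2}$ ($R{\left(Q,T \right)} = \left(6^{2} + \frac{12}{Q + 1}\right)^{2} = \left(36 + \frac{12}{1 + Q}\right)^{2}$)
$5 R{\left(41,-3 \right)} = 5 \frac{144 \left(4 + 3 \cdot 41\right)^{2}}{\left(1 + 41\right)^{2}} = 5 \frac{144 \left(4 + 123\right)^{2}}{1764} = 5 \cdot 144 \cdot \frac{1}{1764} \cdot 127^{2} = 5 \cdot 144 \cdot \frac{1}{1764} \cdot 16129 = 5 \cdot \frac{64516}{49} = \frac{322580}{49}$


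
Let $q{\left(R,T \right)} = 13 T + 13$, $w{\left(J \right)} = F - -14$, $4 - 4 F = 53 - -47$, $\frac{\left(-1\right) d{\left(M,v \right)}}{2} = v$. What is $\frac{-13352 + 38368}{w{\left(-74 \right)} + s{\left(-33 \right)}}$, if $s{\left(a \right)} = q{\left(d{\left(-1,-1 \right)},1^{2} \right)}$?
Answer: $\frac{3127}{2} \approx 1563.5$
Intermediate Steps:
$d{\left(M,v \right)} = - 2 v$
$F = -24$ ($F = 1 - \frac{53 - -47}{4} = 1 - \frac{53 + 47}{4} = 1 - 25 = -24$)
$w{\left(J \right)} = -10$ ($w{\left(J \right)} = -24 - -14 = -24 + 14 = -10$)
$q{\left(R,T \right)} = 13 + 13 T$
$s{\left(a \right)} = 26$ ($s{\left(a \right)} = 13 + 13 \cdot 1^{2} = 13 + 13 \cdot 1 = 13 + 13 = 26$)
$\frac{-13352 + 38368}{w{\left(-74 \right)} + s{\left(-33 \right)}} = \frac{-13352 + 38368}{-10 + 26} = \frac{25016}{16} = 25016 \cdot \frac{1}{16} = \frac{3127}{2}$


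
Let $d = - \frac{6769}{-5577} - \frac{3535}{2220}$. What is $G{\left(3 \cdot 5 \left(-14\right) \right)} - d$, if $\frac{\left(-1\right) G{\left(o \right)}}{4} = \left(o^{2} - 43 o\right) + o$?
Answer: $- \frac{58239837593}{275132} \approx -2.1168 \cdot 10^{5}$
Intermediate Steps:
$G{\left(o \right)} = - 4 o^{2} + 168 o$ ($G{\left(o \right)} = - 4 \left(\left(o^{2} - 43 o\right) + o\right) = - 4 \left(o^{2} - 42 o\right) = - 4 o^{2} + 168 o$)
$d = - \frac{104167}{275132}$ ($d = \left(-6769\right) \left(- \frac{1}{5577}\right) - \frac{707}{444} = \frac{6769}{5577} - \frac{707}{444} = - \frac{104167}{275132} \approx -0.37861$)
$G{\left(3 \cdot 5 \left(-14\right) \right)} - d = 4 \cdot 3 \cdot 5 \left(-14\right) \left(42 - 3 \cdot 5 \left(-14\right)\right) - - \frac{104167}{275132} = 4 \cdot 15 \left(-14\right) \left(42 - 15 \left(-14\right)\right) + \frac{104167}{275132} = 4 \left(-210\right) \left(42 - -210\right) + \frac{104167}{275132} = 4 \left(-210\right) \left(42 + 210\right) + \frac{104167}{275132} = 4 \left(-210\right) 252 + \frac{104167}{275132} = -211680 + \frac{104167}{275132} = - \frac{58239837593}{275132}$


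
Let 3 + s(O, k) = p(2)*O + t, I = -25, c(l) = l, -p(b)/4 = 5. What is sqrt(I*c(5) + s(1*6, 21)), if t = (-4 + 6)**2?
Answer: 2*I*sqrt(61) ≈ 15.62*I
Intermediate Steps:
p(b) = -20 (p(b) = -4*5 = -20)
t = 4 (t = 2**2 = 4)
s(O, k) = 1 - 20*O (s(O, k) = -3 + (-20*O + 4) = -3 + (4 - 20*O) = 1 - 20*O)
sqrt(I*c(5) + s(1*6, 21)) = sqrt(-25*5 + (1 - 20*6)) = sqrt(-125 + (1 - 20*6)) = sqrt(-125 + (1 - 120)) = sqrt(-125 - 119) = sqrt(-244) = 2*I*sqrt(61)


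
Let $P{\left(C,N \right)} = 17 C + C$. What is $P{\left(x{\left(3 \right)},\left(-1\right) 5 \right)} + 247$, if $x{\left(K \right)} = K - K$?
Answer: $247$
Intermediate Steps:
$x{\left(K \right)} = 0$
$P{\left(C,N \right)} = 18 C$
$P{\left(x{\left(3 \right)},\left(-1\right) 5 \right)} + 247 = 18 \cdot 0 + 247 = 0 + 247 = 247$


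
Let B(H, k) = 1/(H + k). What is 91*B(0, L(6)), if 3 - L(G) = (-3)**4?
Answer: -7/6 ≈ -1.1667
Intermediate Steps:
L(G) = -78 (L(G) = 3 - 1*(-3)**4 = 3 - 1*81 = 3 - 81 = -78)
91*B(0, L(6)) = 91/(0 - 78) = 91/(-78) = 91*(-1/78) = -7/6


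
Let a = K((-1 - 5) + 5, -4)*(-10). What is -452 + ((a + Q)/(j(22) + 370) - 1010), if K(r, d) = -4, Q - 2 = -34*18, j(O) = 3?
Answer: -545896/373 ≈ -1463.5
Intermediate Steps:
Q = -610 (Q = 2 - 34*18 = 2 - 612 = -610)
a = 40 (a = -4*(-10) = 40)
-452 + ((a + Q)/(j(22) + 370) - 1010) = -452 + ((40 - 610)/(3 + 370) - 1010) = -452 + (-570/373 - 1010) = -452 - 377300/373 = -545896/373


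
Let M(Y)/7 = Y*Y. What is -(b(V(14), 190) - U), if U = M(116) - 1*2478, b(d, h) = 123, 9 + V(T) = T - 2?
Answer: 91591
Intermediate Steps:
V(T) = -11 + T (V(T) = -9 + (T - 2) = -9 + (-2 + T) = -11 + T)
M(Y) = 7*Y² (M(Y) = 7*(Y*Y) = 7*Y²)
U = 91714 (U = 7*116² - 1*2478 = 7*13456 - 2478 = 94192 - 2478 = 91714)
-(b(V(14), 190) - U) = -(123 - 1*91714) = -(123 - 91714) = -1*(-91591) = 91591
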